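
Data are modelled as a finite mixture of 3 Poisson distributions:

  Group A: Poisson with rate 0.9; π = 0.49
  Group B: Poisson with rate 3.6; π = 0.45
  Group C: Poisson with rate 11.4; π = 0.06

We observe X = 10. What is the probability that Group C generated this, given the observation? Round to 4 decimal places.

Apply Bayes' rule: the posterior for each component is proportional to its prior times its likelihood at x.
Evaluate each component's likelihood at the observed value:
  L_A = 3.90658e-08
  L_B = 0.00275297
  L_C = 0.114374
Unnormalised posteriors:
  π_A·L_A = 0.49 × 3.90658e-08 = 1.91423e-08
  π_B·L_B = 0.45 × 0.00275297 = 0.00123884
  π_C·L_C = 0.06 × 0.114374 = 0.00686246
Sum: 1.91423e-08 + 0.00123884 + 0.00686246 = 0.00810131
So the posterior for Group C is 0.00686246 / 0.00810131 ≈ 0.8471.

0.8471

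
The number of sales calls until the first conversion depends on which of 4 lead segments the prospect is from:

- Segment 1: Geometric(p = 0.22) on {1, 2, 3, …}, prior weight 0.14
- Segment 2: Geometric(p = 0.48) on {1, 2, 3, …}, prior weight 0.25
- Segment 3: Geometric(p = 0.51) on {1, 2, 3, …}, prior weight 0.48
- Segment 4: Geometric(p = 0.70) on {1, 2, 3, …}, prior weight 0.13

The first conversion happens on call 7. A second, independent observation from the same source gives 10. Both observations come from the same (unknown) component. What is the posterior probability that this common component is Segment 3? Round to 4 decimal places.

By Bayes' theorem, P(k | x) = P(Z=k) f_k(x) / Σ_j P(Z=j) f_j(x).
Since both observations come from the same component, the likelihood for component k is f_k(x₁)·f_k(x₂).
  p_1 = [0.22·(1−0.22)^6 = 0.22·0.2252 = 0.0495439] × [0.0235112] = 0.00116483
  p_2 = [0.48·(1−0.48)^6 = 0.48·0.0197706 = 0.00948989] × [0.00133435] = 1.26629e-05
  p_3 = [0.51·(1−0.51)^6 = 0.51·0.0138413 = 0.00705906] × [0.000830491] = 5.86248e-06
  p_4 = [0.70·(1−0.70)^6 = 0.70·0.000729 = 0.0005103] × [1.37781e-05] = 7.03096e-09
Multiply by the mixture weights:
  P(Z=1)·p_1 = 0.14 × 0.00116483 = 0.000163077
  P(Z=2)·p_2 = 0.25 × 1.26629e-05 = 3.16572e-06
  P(Z=3)·p_3 = 0.48 × 5.86248e-06 = 2.81399e-06
  P(Z=4)·p_4 = 0.13 × 7.03096e-09 = 9.14025e-10
Evidence: 0.000163077 + 3.16572e-06 + 2.81399e-06 + 9.14025e-10 = 0.000169058
P(Segment 3 | data) = 2.81399e-06 / 0.000169058 ≈ 0.0166

0.0166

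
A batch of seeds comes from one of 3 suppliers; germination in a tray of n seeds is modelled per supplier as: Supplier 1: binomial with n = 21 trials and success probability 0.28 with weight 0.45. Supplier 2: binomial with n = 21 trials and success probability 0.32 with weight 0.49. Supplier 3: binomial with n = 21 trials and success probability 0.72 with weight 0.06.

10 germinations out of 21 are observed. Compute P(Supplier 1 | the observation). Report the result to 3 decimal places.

0.307

The responsibility of component k is w_k f_k(x) divided by Σ_j w_j f_j(x).
Evaluate each component's likelihood at the observed value:
  L_1 = 0.028162
  L_2 = 0.0570851
  L_3 = 0.0109519
Weight by the priors:
  w_1·L_1 = 0.45 × 0.028162 = 0.0126729
  w_2·L_2 = 0.49 × 0.0570851 = 0.0279717
  w_3·L_3 = 0.06 × 0.0109519 = 0.000657112
Normaliser: 0.0126729 + 0.0279717 + 0.000657112 = 0.0413017
P(Supplier 1 | 10 germinations out of 21) = 0.0126729 / 0.0413017 ≈ 0.307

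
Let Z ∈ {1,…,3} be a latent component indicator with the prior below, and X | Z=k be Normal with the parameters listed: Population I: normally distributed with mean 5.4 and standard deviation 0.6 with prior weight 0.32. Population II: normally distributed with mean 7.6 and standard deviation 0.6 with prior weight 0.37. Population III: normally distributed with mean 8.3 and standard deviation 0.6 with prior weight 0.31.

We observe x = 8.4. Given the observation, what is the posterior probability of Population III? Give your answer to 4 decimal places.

P(component k | x) = P(Z=k)·f_k(x) / marginal(x), where marginal(x) = Σ_j P(Z=j)·f_j(x).
Normal densities:
  p_I = (1/(0.6·√(2π)))·exp(−(8.4−5.4)²/(2·0.6²)) = 0.664904·exp(-12.50000) = 2.47787e-06
  p_II = (1/(0.6·√(2π)))·exp(−(8.4−7.6)²/(2·0.6²)) = 0.664904·exp(-0.88889) = 0.27335
  p_III = (1/(0.6·√(2π)))·exp(−(8.4−8.3)²/(2·0.6²)) = 0.664904·exp(-0.01389) = 0.655733
Weight by the priors:
  P(Z=I)·p_I = 0.32 × 2.47787e-06 = 7.92917e-07
  P(Z=II)·p_II = 0.37 × 0.27335 = 0.10114
  P(Z=III)·p_III = 0.31 × 0.655733 = 0.203277
Denominator: 7.92917e-07 + 0.10114 + 0.203277 = 0.304418
Responsibility of Population III: 0.203277 / 0.304418 ≈ 0.6678

0.6678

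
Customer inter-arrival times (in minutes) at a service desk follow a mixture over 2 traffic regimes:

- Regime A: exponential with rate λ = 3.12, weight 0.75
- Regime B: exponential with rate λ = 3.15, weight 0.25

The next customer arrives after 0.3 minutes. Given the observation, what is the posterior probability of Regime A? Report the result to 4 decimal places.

0.7499

Posterior ∝ prior × likelihood, so P(k | x) ∝ w_k f_k(x); normalise over all components.
Component likelihoods at x = 0.3 minutes:
  f_A = 1.22364
  f_B = 1.22434
Prior × likelihood for each component:
  w_A·f_A = 0.75 × 1.22364 = 0.917733
  w_B·f_B = 0.25 × 1.22434 = 0.306085
Marginal: 0.917733 + 0.306085 = 1.22382
Responsibility of Regime A: 0.917733 / 1.22382 ≈ 0.7499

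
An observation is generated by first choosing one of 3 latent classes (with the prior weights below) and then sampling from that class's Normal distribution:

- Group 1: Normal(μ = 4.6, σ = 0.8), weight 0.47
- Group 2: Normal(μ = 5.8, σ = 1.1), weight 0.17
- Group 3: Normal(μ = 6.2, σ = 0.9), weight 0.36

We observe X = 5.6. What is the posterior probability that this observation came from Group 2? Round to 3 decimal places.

0.205

By Bayes' theorem, P(k | x) = π_k f_k(x) / Σ_j π_j f_j(x).
Normal densities:
  p_1 = 0.228311
  p_2 = 0.356729
  p_3 = 0.354942
Weight by the priors:
  π_1·p_1 = 0.47 × 0.228311 = 0.107306
  π_2·p_2 = 0.17 × 0.356729 = 0.060644
  π_3·p_3 = 0.36 × 0.354942 = 0.127779
Denominator: 0.107306 + 0.060644 + 0.127779 = 0.29573
P(Group 2 | 5.6) ≈ 0.205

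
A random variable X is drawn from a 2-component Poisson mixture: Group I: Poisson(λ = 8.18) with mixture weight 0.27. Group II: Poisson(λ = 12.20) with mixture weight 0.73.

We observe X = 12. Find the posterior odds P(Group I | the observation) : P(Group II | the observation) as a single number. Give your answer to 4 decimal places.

0.1701

Only the two components matter; the odds are (w_i f_i(x)) / (w_j f_j(x)).
Evaluate each component's likelihood at the observed value:
  p_I = e^(−8.18)·8.18^12/12! = 0.0525018
  p_II = e^(−12.20)·12.20^12/12! = 0.11418
0.0141755 / 0.0833511 ≈ 0.1701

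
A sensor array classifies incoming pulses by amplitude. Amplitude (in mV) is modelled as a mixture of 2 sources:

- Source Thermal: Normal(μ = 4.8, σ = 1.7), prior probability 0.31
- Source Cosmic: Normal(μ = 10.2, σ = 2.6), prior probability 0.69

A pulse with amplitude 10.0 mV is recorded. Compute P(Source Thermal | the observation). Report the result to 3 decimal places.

0.006

By Bayes' theorem, P(k | x) = π_k f_k(x) / Σ_j π_j f_j(x).
Evaluate each component's likelihood at the observed value:
  p_Thermal = 0.00218145
  p_Cosmic = 0.152986
Weight by the priors:
  π_Thermal·p_Thermal = 0.31 × 0.00218145 = 0.000676248
  π_Cosmic·p_Cosmic = 0.69 × 0.152986 = 0.10556
Normaliser: 0.000676248 + 0.10556 = 0.106237
P(Source Thermal | the observation) = 0.000676248 / 0.106237 ≈ 0.006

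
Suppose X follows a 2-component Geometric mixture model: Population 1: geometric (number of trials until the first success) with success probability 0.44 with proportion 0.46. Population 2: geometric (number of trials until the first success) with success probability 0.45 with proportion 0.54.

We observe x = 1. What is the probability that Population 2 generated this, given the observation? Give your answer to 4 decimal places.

0.5456

By Bayes' theorem, P(k | x) = π_k f_k(x) / Σ_j π_j f_j(x).
Evaluate each component's likelihood at the observed value:
  p_1 = 0.44
  p_2 = 0.45
Weight by the priors:
  π_1·p_1 = 0.46 × 0.44 = 0.2024
  π_2·p_2 = 0.54 × 0.45 = 0.243
Marginal: 0.2024 + 0.243 = 0.4454
P(Population 2 | data) ≈ 0.5456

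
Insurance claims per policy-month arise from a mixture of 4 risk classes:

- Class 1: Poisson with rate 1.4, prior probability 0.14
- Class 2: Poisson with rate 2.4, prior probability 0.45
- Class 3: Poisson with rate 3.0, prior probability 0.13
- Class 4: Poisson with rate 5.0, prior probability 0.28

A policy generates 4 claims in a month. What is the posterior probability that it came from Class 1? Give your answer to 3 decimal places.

Posterior ∝ prior × likelihood, so P(k | x) ∝ w_k f_k(x); normalise over all components.
Component likelihoods at x = 4 claims:
  f_1 = e^(−1.4)·1.4^4/4! = 0.039472
  f_2 = e^(−2.4)·2.4^4/4! = 0.125408
  f_3 = e^(−3.0)·3.0^4/4! = 0.168031
  f_4 = e^(−5.0)·5.0^4/4! = 0.175467
Prior × likelihood for each component:
  w_1·f_1 = 0.14 × 0.039472 = 0.00552607
  w_2·f_2 = 0.45 × 0.125408 = 0.0564338
  w_3·f_3 = 0.13 × 0.168031 = 0.0218441
  w_4·f_4 = 0.28 × 0.175467 = 0.0491309
Sum: 0.00552607 + 0.0564338 + 0.0218441 + 0.0491309 = 0.132935
So the posterior for Class 1 is 0.00552607 / 0.132935 ≈ 0.042.

0.042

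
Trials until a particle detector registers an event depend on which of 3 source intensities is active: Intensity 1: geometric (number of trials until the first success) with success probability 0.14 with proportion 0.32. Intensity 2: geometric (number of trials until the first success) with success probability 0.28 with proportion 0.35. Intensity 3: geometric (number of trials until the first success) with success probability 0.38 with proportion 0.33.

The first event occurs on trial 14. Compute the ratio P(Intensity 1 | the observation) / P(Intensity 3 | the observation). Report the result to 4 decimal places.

25.1402

Posterior odds = (π_i f_i(x)) / (π_j f_j(x)); the normalising sum cancels.
Component likelihoods at x = 14:
  L_1 = 0.0197064
  L_2 = 0.00391274
  L_3 = 0.000760108
Posterior odds = (π_1·L_1) / (π_3·L_3) = (0.32·0.0197064) / (0.33·0.000760108) = 0.00630606 / 0.000250836 ≈ 25.1402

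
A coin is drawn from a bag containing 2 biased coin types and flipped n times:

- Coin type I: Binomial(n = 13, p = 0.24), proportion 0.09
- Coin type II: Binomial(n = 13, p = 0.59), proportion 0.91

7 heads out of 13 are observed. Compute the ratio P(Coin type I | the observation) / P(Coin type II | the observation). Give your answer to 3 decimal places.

0.007

The posterior odds equal the prior odds times the likelihood ratio: (P(Z=i)/P(Z=j))·(f_i(x)/f_j(x)).
Component likelihoods at x = 7 heads out of 13:
  L_I = C(13,7)·0.24^7·0.76^6 = 1716·4.58647e-05·0.1927 = 0.0151662
  L_II = C(13,7)·0.59^7·0.41^6 = 1716·0.0248865·0.0047501 = 0.202854
0.00136496 / 0.184598 ≈ 0.007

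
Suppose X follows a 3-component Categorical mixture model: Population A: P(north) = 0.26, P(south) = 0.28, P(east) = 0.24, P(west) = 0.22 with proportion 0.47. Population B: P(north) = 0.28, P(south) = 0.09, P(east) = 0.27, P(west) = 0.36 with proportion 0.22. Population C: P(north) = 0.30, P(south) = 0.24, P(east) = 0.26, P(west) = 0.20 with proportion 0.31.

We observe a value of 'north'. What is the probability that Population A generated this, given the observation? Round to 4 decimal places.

0.4415

By Bayes' theorem, P(k | x) = π_k f_k(x) / Σ_j π_j f_j(x).
Evaluate each component's likelihood at the observed value:
  L_A = 0.26
  L_B = 0.28
  L_C = 0.3
Weight by the priors:
  π_A·L_A = 0.47 × 0.26 = 0.1222
  π_B·L_B = 0.22 × 0.28 = 0.0616
  π_C·L_C = 0.31 × 0.3 = 0.093
Evidence: 0.1222 + 0.0616 + 0.093 = 0.2768
P(Population A | 'north') ≈ 0.4415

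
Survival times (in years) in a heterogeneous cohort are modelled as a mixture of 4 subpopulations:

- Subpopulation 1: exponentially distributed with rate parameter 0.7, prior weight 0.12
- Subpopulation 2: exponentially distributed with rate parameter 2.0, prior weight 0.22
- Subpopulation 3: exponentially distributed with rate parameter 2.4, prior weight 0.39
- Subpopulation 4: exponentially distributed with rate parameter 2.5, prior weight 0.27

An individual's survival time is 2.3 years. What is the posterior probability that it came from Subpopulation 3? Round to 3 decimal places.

Apply Bayes' rule: the posterior for each component is proportional to its prior times its likelihood at x.
Exponential densities:
  f_1 = 0.139921
  f_2 = 0.0201037
  f_3 = 0.00961404
  f_4 = 0.00795695
Weight by the priors:
  π_1·f_1 = 0.12 × 0.139921 = 0.0167906
  π_2·f_2 = 0.22 × 0.0201037 = 0.00442281
  π_3·f_3 = 0.39 × 0.00961404 = 0.00374947
  π_4·f_4 = 0.27 × 0.00795695 = 0.00214838
Marginal: 0.0167906 + 0.00442281 + 0.00374947 + 0.00214838 = 0.0271112
So the posterior for Subpopulation 3 is 0.00374947 / 0.0271112 ≈ 0.138.

0.138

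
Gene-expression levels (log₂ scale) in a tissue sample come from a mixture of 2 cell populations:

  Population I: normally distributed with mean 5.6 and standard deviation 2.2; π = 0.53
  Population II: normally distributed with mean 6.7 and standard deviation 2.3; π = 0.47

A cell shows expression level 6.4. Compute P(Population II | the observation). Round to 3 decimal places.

P(component k | x) = P(Z=k)·f_k(x) / marginal(x), where marginal(x) = Σ_j P(Z=j)·f_j(x).
Evaluate each component's likelihood at the observed value:
  p_I = 0.169736
  p_II = 0.171984
Prior × likelihood for each component:
  P(Z=I)·p_I = 0.53 × 0.169736 = 0.08996
  P(Z=II)·p_II = 0.47 × 0.171984 = 0.0808324
Marginal: 0.08996 + 0.0808324 = 0.170792
Responsibility of Population II: 0.0808324 / 0.170792 ≈ 0.473

0.473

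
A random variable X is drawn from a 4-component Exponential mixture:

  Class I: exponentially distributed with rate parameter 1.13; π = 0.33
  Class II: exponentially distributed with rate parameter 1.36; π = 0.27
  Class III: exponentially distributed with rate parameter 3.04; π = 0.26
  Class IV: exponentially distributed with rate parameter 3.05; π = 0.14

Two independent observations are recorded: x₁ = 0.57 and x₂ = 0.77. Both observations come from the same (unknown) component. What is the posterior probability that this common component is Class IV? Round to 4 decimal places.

Posterior ∝ prior × likelihood, so P(k | x) ∝ P(Z=k) f_k(x); normalise over all components.
Since both observations come from the same component, the likelihood for component k is f_k(x₁)·f_k(x₂).
  L_I = [1.13·e^(−1.13·0.57) = 1.13·e^(−0.6441) = 0.593402] × [0.473368] = 0.280898
  L_II = [1.36·e^(−1.36·0.57) = 1.36·e^(−0.7752) = 0.626432] × [0.47725] = 0.298964
  L_III = [3.04·e^(−3.04·0.57) = 3.04·e^(−1.7328) = 0.537438] × [0.292602] = 0.157255
  L_IV = [3.05·e^(−3.05·0.57) = 3.05·e^(−1.7385) = 0.536141] × [0.291313] = 0.156185
Unnormalised posteriors:
  P(Z=I)·L_I = 0.33 × 0.280898 = 0.0926962
  P(Z=II)·L_II = 0.27 × 0.298964 = 0.0807204
  P(Z=III)·L_III = 0.26 × 0.157255 = 0.0408864
  P(Z=IV)·L_IV = 0.14 × 0.156185 = 0.0218658
Normaliser: 0.0926962 + 0.0807204 + 0.0408864 + 0.0218658 = 0.236169
P(Class IV | x₁,x₂) = 0.0218658 / 0.236169 ≈ 0.0926

0.0926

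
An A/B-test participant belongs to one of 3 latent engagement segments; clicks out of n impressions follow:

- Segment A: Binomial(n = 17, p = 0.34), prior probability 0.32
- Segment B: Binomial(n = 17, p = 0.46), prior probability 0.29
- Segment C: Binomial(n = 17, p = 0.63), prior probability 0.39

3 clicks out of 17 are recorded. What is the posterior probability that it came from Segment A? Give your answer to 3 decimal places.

0.879

The responsibility of component k is w_k f_k(x) divided by Σ_j w_j f_j(x).
Component likelihoods at x = 3 clicks out of 17:
  L_A = 0.0795355
  L_B = 0.0118657
  L_C = 0.000153234
Multiply by the mixture weights:
  w_A·L_A = 0.32 × 0.0795355 = 0.0254513
  w_B·L_B = 0.29 × 0.0118657 = 0.00344107
  w_C·L_C = 0.39 × 0.000153234 = 5.97612e-05
Normaliser: 0.0254513 + 0.00344107 + 5.97612e-05 = 0.0289522
P(Segment A | the observation) = 0.0254513 / 0.0289522 ≈ 0.879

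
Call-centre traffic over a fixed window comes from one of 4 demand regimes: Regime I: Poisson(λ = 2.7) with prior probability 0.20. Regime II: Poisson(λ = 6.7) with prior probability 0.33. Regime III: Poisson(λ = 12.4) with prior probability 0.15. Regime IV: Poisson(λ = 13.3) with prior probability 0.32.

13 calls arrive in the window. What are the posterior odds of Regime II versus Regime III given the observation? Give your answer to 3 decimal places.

0.220

Posterior odds = (P(Z=i) f_i(x)) / (P(Z=j) f_j(x)); the normalising sum cancels.
Evaluate each component's likelihood at the observed value:
  L_I = 4.37375e-06
  L_II = 0.0108372
  L_III = 0.10838
  L_IV = 0.109566
0.00357629 / 0.016257 ≈ 0.220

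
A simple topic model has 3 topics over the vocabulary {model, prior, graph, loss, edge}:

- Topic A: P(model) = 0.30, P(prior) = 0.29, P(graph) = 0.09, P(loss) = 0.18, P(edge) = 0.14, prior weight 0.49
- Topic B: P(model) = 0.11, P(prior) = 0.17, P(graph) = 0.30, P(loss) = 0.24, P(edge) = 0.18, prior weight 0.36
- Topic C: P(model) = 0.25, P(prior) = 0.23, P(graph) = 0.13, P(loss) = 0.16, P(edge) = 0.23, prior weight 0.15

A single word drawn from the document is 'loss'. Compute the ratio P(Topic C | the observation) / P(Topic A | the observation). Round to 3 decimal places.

0.272

Since P(k|x) ∝ P(Z=k) f_k(x), the posterior odds are P(Z=i) f_i(x) / (P(Z=j) f_j(x)).
Component likelihoods at x = 'loss':
  L_A = 0.18
  L_B = 0.24
  L_C = 0.16
Odds = (0.15/0.49) × (0.16/0.18) = 0.306122 × 0.888889 ≈ 0.272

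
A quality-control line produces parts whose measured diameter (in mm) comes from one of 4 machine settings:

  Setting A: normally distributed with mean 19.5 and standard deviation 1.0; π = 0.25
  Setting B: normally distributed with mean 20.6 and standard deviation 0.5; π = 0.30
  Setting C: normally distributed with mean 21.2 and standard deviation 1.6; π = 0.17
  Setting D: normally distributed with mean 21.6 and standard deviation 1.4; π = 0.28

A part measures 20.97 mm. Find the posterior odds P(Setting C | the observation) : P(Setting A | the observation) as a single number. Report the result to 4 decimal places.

The posterior odds equal the prior odds times the likelihood ratio: (P(Z=i)/P(Z=j))·(f_i(x)/f_j(x)).
Component likelihoods at x = 20.97 mm:
  p_A = 0.135418
  p_B = 0.606779
  p_C = 0.246776
  p_D = 0.257519
Posterior odds = (P(Z=C)·p_C) / (P(Z=A)·p_A) = (0.17·0.246776) / (0.25·0.135418) = 0.0419519 / 0.0338545 ≈ 1.2392

1.2392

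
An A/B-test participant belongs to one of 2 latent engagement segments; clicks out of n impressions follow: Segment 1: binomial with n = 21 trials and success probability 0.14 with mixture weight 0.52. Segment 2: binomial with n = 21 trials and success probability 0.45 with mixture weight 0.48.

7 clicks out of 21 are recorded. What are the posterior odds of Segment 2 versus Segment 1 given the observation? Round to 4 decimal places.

The posterior odds equal the prior odds times the likelihood ratio: (π_i/π_j)·(f_i(x)/f_j(x)).
Component likelihoods at x = 7 clicks out of 21:
  L_1 = 0.0148381
  L_2 = 0.100709
Odds = (0.48/0.52) × (0.100709/0.0148381) = 0.923077 × 6.7872 ≈ 6.2651

6.2651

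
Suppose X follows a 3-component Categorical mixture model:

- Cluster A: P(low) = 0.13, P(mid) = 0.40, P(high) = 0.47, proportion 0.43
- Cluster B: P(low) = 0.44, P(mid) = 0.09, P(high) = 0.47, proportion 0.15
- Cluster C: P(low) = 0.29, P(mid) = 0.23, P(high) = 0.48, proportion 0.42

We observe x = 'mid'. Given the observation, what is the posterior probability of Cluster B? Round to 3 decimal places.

0.048

By Bayes' theorem, P(k | x) = π_k f_k(x) / Σ_j π_j f_j(x).
Evaluate each component's likelihood at the observed value:
  p_A = 0.4
  p_B = 0.09
  p_C = 0.23
Weight by the priors:
  π_A·p_A = 0.43 × 0.4 = 0.172
  π_B·p_B = 0.15 × 0.09 = 0.0135
  π_C·p_C = 0.42 × 0.23 = 0.0966
Sum: 0.172 + 0.0135 + 0.0966 = 0.2821
So the posterior for Cluster B is 0.0135 / 0.2821 ≈ 0.048.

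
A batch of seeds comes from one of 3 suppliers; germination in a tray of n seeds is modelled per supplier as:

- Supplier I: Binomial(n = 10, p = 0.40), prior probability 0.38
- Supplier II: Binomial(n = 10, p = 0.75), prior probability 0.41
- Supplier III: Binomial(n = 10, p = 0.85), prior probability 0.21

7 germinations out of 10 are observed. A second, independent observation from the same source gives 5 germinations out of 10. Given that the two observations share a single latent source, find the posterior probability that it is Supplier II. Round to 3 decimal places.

0.633

By Bayes' theorem, P(k | x) = π_k f_k(x) / Σ_j π_j f_j(x).
Since both observations come from the same component, the likelihood for component k is f_k(x₁)·f_k(x₂).
  f_I = [0.0424673] × [0.200658] = 0.00852141
  f_II = [0.250282] × [0.0583992] = 0.0146163
  f_III = [0.129834] × [0.00849086] = 0.0011024
Prior × likelihood for each component:
  π_I·f_I = 0.38 × 0.00852141 = 0.00323814
  π_II·f_II = 0.41 × 0.0146163 = 0.00599268
  π_III·f_III = 0.21 × 0.0011024 = 0.000231504
Normaliser: 0.00323814 + 0.00599268 + 0.000231504 = 0.00946232
Responsibility of Supplier II: 0.00599268 / 0.00946232 ≈ 0.633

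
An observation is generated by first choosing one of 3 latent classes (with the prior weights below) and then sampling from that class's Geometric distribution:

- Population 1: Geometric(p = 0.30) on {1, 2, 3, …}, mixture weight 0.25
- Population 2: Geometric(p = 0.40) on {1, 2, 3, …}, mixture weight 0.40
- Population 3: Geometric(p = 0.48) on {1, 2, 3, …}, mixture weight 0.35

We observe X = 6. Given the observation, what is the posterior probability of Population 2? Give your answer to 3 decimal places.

By Bayes' theorem, P(k | x) = w_k f_k(x) / Σ_j w_j f_j(x).
Evaluate each component's likelihood at the observed value:
  f_1 = 0.30·(1−0.30)^5 = 0.30·0.16807 = 0.050421
  f_2 = 0.40·(1−0.40)^5 = 0.40·0.07776 = 0.031104
  f_3 = 0.48·(1−0.48)^5 = 0.48·0.0380204 = 0.0182498
Multiply by the mixture weights:
  w_1·f_1 = 0.25 × 0.050421 = 0.0126052
  w_2·f_2 = 0.40 × 0.031104 = 0.0124416
  w_3·f_3 = 0.35 × 0.0182498 = 0.00638743
Marginal: 0.0126052 + 0.0124416 + 0.00638743 = 0.0314343
P(Population 2 | 6) ≈ 0.396

0.396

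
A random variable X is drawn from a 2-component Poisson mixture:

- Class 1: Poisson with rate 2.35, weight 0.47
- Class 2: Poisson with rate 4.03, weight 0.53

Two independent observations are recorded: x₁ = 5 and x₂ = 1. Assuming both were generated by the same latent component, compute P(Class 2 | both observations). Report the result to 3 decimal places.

0.499

P(component k | x) = P(Z=k)·f_k(x) / marginal(x), where marginal(x) = Σ_j P(Z=j)·f_j(x).
Since both observations come from the same component, the likelihood for component k is f_k(x₁)·f_k(x₂).
  L_1 = [0.0569595] × [0.224118] = 0.0127656
  L_2 = [0.157448] × [0.0716305] = 0.0112781
Unnormalised posteriors:
  P(Z=1)·L_1 = 0.47 × 0.0127656 = 0.00599984
  P(Z=2)·L_2 = 0.53 × 0.0112781 = 0.00597739
Marginal: 0.00599984 + 0.00597739 = 0.0119772
P(Class 2 | x₁,x₂) ≈ 0.499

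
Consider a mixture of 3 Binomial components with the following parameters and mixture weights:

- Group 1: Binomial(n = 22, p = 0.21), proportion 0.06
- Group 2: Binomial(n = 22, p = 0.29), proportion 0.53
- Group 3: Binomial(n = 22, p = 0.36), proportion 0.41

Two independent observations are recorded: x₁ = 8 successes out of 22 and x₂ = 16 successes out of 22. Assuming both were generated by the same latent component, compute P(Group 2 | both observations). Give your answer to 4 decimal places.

0.0543

Posterior ∝ prior × likelihood, so P(k | x) ∝ π_k f_k(x); normalise over all components.
Since both observations come from the same component, the likelihood for component k is f_k(x₁)·f_k(x₂).
  p_1 = [C(22,8)·0.21^8·0.79^14 = 319770·3.78229e-06·0.036879 = 0.0446037] × [2.59469e-07] = 1.15733e-08
  p_2 = [C(22,8)·0.29^8·0.71^14 = 319770·5.00246e-05·0.00827212 = 0.132324] × [2.39184e-05] = 3.16498e-06
  p_3 = [C(22,8)·0.36^8·0.64^14 = 319770·0.000282111·0.00193428 = 0.174493] × [0.00040807] = 7.12052e-05
Weight by the priors:
  π_1·p_1 = 0.06 × 1.15733e-08 = 6.94398e-10
  π_2·p_2 = 0.53 × 3.16498e-06 = 1.67744e-06
  π_3·p_3 = 0.41 × 7.12052e-05 = 2.91941e-05
Denominator: 6.94398e-10 + 1.67744e-06 + 2.91941e-05 = 3.08723e-05
So the posterior for Group 2 is 1.67744e-06 / 3.08723e-05 ≈ 0.0543.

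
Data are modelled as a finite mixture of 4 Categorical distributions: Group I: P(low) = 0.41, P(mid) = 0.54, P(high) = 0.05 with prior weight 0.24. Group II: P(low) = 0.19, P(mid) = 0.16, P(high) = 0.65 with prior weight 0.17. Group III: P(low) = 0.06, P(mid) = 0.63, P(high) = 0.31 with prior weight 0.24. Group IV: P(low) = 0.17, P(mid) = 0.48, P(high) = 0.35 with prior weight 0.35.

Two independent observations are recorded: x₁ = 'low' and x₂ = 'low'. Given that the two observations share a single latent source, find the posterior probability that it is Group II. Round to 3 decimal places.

By Bayes' theorem, P(k | x) = π_k f_k(x) / Σ_j π_j f_j(x).
Since both observations come from the same component, the likelihood for component k is f_k(x₁)·f_k(x₂).
  p_I = [0.41] × [0.41] = 0.1681
  p_II = [0.19] × [0.19] = 0.0361
  p_III = [0.06] × [0.06] = 0.0036
  p_IV = [0.17] × [0.17] = 0.0289
Weight by the priors:
  π_I·p_I = 0.24 × 0.1681 = 0.040344
  π_II·p_II = 0.17 × 0.0361 = 0.006137
  π_III·p_III = 0.24 × 0.0036 = 0.000864
  π_IV·p_IV = 0.35 × 0.0289 = 0.010115
Normaliser: 0.040344 + 0.006137 + 0.000864 + 0.010115 = 0.05746
P(Group II | x) ≈ 0.107

0.107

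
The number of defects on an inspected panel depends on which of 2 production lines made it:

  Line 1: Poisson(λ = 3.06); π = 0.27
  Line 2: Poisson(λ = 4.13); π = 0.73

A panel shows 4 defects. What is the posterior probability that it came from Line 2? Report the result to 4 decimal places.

0.7547

Apply Bayes' rule: the posterior for each component is proportional to its prior times its likelihood at x.
Evaluate each component's likelihood at the observed value:
  p_1 = e^(−3.06)·3.06^4/4! = 0.171291
  p_2 = e^(−4.13)·4.13^4/4! = 0.194963
Multiply by the mixture weights:
  π_1·p_1 = 0.27 × 0.171291 = 0.0462484
  π_2·p_2 = 0.73 × 0.194963 = 0.142323
Marginal: 0.0462484 + 0.142323 = 0.188572
Responsibility of Line 2: 0.142323 / 0.188572 ≈ 0.7547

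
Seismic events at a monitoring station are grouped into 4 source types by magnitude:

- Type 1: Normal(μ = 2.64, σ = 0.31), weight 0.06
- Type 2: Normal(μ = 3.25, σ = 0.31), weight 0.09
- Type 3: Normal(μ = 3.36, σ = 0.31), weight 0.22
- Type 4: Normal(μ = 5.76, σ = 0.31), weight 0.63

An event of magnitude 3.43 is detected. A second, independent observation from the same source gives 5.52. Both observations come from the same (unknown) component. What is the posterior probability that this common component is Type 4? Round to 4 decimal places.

0.0384

By Bayes' theorem, P(k | x) = w_k f_k(x) / Σ_j w_j f_j(x).
Since both observations come from the same component, the likelihood for component k is f_k(x₁)·f_k(x₂).
  p_1 = [(1/(0.31·√(2π)))·exp(−(3.43−2.64)²/(2·0.31²)) = 1.286911·exp(-3.24714) = 0.0500419] × [2.33104e-19] = 1.1665e-20
  p_2 = [(1/(0.31·√(2π)))·exp(−(3.43−3.25)²/(2·0.31²)) = 1.286911·exp(-0.16857) = 1.08727] × [2.92464e-12] = 3.17988e-12
  p_3 = [(1/(0.31·√(2π)))·exp(−(3.43−3.36)²/(2·0.31²)) = 1.286911·exp(-0.02549) = 1.25452] × [3.69126e-11] = 4.63074e-11
  p_4 = [(1/(0.31·√(2π)))·exp(−(3.43−5.76)²/(2·0.31²)) = 1.286911·exp(-28.24610) = 6.95703e-13] × [0.953664] = 6.63467e-13
Weight by the priors:
  w_1·p_1 = 0.06 × 1.1665e-20 = 6.99898e-22
  w_2·p_2 = 0.09 × 3.17988e-12 = 2.86189e-13
  w_3·p_3 = 0.22 × 4.63074e-11 = 1.01876e-11
  w_4·p_4 = 0.63 × 6.63467e-13 = 4.17984e-13
Evidence: 6.99898e-22 + 2.86189e-13 + 1.01876e-11 + 4.17984e-13 = 1.08918e-11
P(Type 4 | data) ≈ 0.0384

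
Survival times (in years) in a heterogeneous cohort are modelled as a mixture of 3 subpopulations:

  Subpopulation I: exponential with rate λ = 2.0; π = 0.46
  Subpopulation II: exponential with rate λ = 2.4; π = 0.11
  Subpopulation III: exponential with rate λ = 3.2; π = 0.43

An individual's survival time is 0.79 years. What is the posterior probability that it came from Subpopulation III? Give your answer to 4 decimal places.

0.3240

The responsibility of component k is P(Z=k) f_k(x) divided by Σ_j P(Z=j) f_j(x).
Exponential densities:
  f_I = 0.41195
  f_II = 0.360403
  f_III = 0.255419
Multiply by the mixture weights:
  P(Z=I)·f_I = 0.46 × 0.41195 = 0.189497
  P(Z=II)·f_II = 0.11 × 0.360403 = 0.0396444
  P(Z=III)·f_III = 0.43 × 0.255419 = 0.10983
Normaliser: 0.189497 + 0.0396444 + 0.10983 = 0.338972
Responsibility of Subpopulation III: 0.10983 / 0.338972 ≈ 0.3240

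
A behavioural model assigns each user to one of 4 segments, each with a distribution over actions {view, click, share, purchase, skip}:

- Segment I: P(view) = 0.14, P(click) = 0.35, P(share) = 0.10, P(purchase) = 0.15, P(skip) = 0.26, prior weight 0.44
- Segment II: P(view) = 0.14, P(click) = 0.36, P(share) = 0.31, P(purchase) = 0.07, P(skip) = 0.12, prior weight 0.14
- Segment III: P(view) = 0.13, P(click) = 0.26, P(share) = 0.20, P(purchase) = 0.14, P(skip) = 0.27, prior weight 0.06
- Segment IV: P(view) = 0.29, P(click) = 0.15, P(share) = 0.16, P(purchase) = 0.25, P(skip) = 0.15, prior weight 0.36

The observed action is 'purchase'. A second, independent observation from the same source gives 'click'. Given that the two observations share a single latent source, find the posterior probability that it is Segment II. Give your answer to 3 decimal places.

Posterior ∝ prior × likelihood, so P(k | x) ∝ P(Z=k) f_k(x); normalise over all components.
Since both observations come from the same component, the likelihood for component k is f_k(x₁)·f_k(x₂).
  L_I = [0.15] × [0.35] = 0.0525
  L_II = [0.07] × [0.36] = 0.0252
  L_III = [0.14] × [0.26] = 0.0364
  L_IV = [0.25] × [0.15] = 0.0375
Multiply by the mixture weights:
  P(Z=I)·L_I = 0.44 × 0.0525 = 0.0231
  P(Z=II)·L_II = 0.14 × 0.0252 = 0.003528
  P(Z=III)·L_III = 0.06 × 0.0364 = 0.002184
  P(Z=IV)·L_IV = 0.36 × 0.0375 = 0.0135
Sum: 0.0231 + 0.003528 + 0.002184 + 0.0135 = 0.042312
P(Segment II | x) ≈ 0.083

0.083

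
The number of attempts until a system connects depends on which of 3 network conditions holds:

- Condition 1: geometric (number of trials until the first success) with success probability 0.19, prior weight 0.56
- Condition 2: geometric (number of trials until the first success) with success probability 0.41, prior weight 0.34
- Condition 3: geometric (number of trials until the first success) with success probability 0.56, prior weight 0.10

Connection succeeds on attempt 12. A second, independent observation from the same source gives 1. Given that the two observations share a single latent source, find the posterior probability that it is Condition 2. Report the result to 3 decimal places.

Apply Bayes' rule: the posterior for each component is proportional to its prior times its likelihood at x.
Since both observations come from the same component, the likelihood for component k is f_k(x₁)·f_k(x₂).
  p_1 = [0.19·(1−0.19)^11 = 0.19·0.0984771 = 0.0187106] × [0.19] = 0.00355502
  p_2 = [0.41·(1−0.41)^11 = 0.41·0.00301559 = 0.00123639] × [0.41] = 0.00050692
  p_3 = [0.56·(1−0.56)^11 = 0.56·0.000119668 = 6.70143e-05] × [0.56] = 3.7528e-05
Prior × likelihood for each component:
  π_1·p_1 = 0.56 × 0.00355502 = 0.00199081
  π_2·p_2 = 0.34 × 0.00050692 = 0.000172353
  π_3·p_3 = 0.10 × 3.7528e-05 = 3.7528e-06
Marginal: 0.00199081 + 0.000172353 + 3.7528e-06 = 0.00216692
So the posterior for Condition 2 is 0.000172353 / 0.00216692 ≈ 0.080.

0.080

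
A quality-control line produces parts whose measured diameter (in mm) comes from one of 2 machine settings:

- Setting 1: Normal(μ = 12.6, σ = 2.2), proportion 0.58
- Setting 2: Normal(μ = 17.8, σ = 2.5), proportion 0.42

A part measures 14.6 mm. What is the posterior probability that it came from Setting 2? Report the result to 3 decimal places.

Posterior ∝ prior × likelihood, so P(k | x) ∝ P(Z=k) f_k(x); normalise over all components.
Component likelihoods at x = 14.6 mm:
  L_1 = (1/(2.2·√(2π)))·exp(−(14.6−12.6)²/(2·2.2²)) = 0.181337·exp(-0.41322) = 0.119957
  L_2 = (1/(2.5·√(2π)))·exp(−(14.6−17.8)²/(2·2.5²)) = 0.159577·exp(-0.81920) = 0.070339
Prior × likelihood for each component:
  P(Z=1)·L_1 = 0.58 × 0.119957 = 0.0695753
  P(Z=2)·L_2 = 0.42 × 0.070339 = 0.0295424
Marginal: 0.0695753 + 0.0295424 = 0.0991176
P(Setting 2 | the observation) ≈ 0.298

0.298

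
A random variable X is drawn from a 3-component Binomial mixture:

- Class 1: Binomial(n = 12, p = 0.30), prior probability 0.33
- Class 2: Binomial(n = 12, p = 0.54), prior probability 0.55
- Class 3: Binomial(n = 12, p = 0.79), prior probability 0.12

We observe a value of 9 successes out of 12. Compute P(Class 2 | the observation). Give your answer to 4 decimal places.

0.6068

Posterior ∝ prior × likelihood, so P(k | x) ∝ w_k f_k(x); normalise over all components.
Binomial probabilities:
  f_1 = C(12,9)·0.30^9·0.70^3 = 220·1.9683e-05·0.343 = 0.00148528
  f_2 = C(12,9)·0.54^9·0.46^3 = 220·0.00390431·0.097336 = 0.0836065
  f_3 = C(12,9)·0.79^9·0.21^3 = 220·0.119852·0.009261 = 0.244188
Multiply by the mixture weights:
  w_1·f_1 = 0.33 × 0.00148528 = 0.000490142
  w_2·f_2 = 0.55 × 0.0836065 = 0.0459836
  w_3·f_3 = 0.12 × 0.244188 = 0.0293026
Evidence: 0.000490142 + 0.0459836 + 0.0293026 = 0.0757763
P(Class 2 | the observation) = 0.0459836 / 0.0757763 ≈ 0.6068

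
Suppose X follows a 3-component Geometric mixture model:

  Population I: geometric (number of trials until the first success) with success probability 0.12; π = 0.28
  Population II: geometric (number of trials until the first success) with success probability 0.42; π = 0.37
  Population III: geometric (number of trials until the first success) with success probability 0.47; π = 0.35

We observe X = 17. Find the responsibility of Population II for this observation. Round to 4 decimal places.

P(component k | x) = P(Z=k)·f_k(x) / marginal(x), where marginal(x) = Σ_j P(Z=j)·f_j(x).
Component likelihoods at x = 17:
  f_I = 0.12·(1−0.12)^16 = 0.12·0.129337 = 0.0155204
  f_II = 0.42·(1−0.42)^16 = 0.42·0.000164002 = 6.88806e-05
  f_III = 0.47·(1−0.47)^16 = 0.47·3.87627e-05 = 1.82185e-05
Prior × likelihood for each component:
  P(Z=I)·f_I = 0.28 × 0.0155204 = 0.00434572
  P(Z=II)·f_II = 0.37 × 6.88806e-05 = 2.54858e-05
  P(Z=III)·f_III = 0.35 × 1.82185e-05 = 6.37646e-06
Marginal: 0.00434572 + 2.54858e-05 + 6.37646e-06 = 0.00437759
Responsibility of Population II: 2.54858e-05 / 0.00437759 ≈ 0.0058

0.0058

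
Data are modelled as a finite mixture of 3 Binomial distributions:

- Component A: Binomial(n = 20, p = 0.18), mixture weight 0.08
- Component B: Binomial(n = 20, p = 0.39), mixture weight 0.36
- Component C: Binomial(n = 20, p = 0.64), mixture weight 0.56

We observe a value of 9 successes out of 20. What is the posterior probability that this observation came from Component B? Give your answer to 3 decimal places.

Apply Bayes' rule: the posterior for each component is proportional to its prior times its likelihood at x.
Component likelihoods at x = 9 successes out of 20:
  f_A = C(20,9)·0.18^9·0.82^11 = 167960·1.98359e-07·0.112707 = 0.00375501
  f_B = C(20,9)·0.39^9·0.61^11 = 167960·0.000208728·0.00435139 = 0.152551
  f_C = C(20,9)·0.64^9·0.36^11 = 167960·0.0180144·1.31622e-05 = 0.0398248
Multiply by the mixture weights:
  π_A·f_A = 0.08 × 0.00375501 = 0.000300401
  π_B·f_B = 0.36 × 0.152551 = 0.0549184
  π_C·f_C = 0.56 × 0.0398248 = 0.0223019
Evidence: 0.000300401 + 0.0549184 + 0.0223019 = 0.0775207
P(Component B | data) = 0.0549184 / 0.0775207 ≈ 0.708

0.708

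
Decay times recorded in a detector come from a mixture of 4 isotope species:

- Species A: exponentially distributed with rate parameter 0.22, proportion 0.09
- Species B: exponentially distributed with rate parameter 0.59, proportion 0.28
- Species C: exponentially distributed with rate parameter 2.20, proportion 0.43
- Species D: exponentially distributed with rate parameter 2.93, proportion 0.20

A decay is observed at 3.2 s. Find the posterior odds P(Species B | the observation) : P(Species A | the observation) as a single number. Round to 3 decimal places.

Posterior odds = (π_i f_i(x)) / (π_j f_j(x)); the normalising sum cancels.
Evaluate each component's likelihood at the observed value:
  f_A = 0.108813
  f_B = 0.0893108
  f_C = 0.00192748
  f_D = 0.000248269
0.025007 / 0.00979314 ≈ 2.554

2.554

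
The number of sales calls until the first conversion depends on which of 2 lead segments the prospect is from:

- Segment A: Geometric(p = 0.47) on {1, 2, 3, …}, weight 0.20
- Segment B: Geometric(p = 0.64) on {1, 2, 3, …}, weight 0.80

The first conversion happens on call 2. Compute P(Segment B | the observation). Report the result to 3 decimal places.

0.787

P(component k | x) = P(Z=k)·f_k(x) / marginal(x), where marginal(x) = Σ_j P(Z=j)·f_j(x).
Component likelihoods at x = 2:
  L_A = 0.2491
  L_B = 0.2304
Prior × likelihood for each component:
  P(Z=A)·L_A = 0.20 × 0.2491 = 0.04982
  P(Z=B)·L_B = 0.80 × 0.2304 = 0.18432
Denominator: 0.04982 + 0.18432 = 0.23414
P(Segment B | x) = 0.18432 / 0.23414 ≈ 0.787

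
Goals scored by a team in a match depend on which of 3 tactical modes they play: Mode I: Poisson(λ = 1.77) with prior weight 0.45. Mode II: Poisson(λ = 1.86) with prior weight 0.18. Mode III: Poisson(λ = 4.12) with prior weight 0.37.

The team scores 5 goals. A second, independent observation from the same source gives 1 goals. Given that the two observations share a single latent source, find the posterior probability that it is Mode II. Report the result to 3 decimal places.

Posterior ∝ prior × likelihood, so P(k | x) ∝ π_k f_k(x); normalise over all components.
Since both observations come from the same component, the likelihood for component k is f_k(x₁)·f_k(x₂).
  L_I = [0.0246595] × [0.301489] = 0.00743457
  L_II = [0.0288799] × [0.289551] = 0.00836221
  L_III = [0.160698] × [0.0669274] = 0.0107551
Unnormalised posteriors:
  π_I·L_I = 0.45 × 0.00743457 = 0.00334556
  π_II·L_II = 0.18 × 0.00836221 = 0.0015052
  π_III·L_III = 0.37 × 0.0107551 = 0.0039794
Sum: 0.00334556 + 0.0015052 + 0.0039794 = 0.00883015
Responsibility of Mode II: 0.0015052 / 0.00883015 ≈ 0.170

0.170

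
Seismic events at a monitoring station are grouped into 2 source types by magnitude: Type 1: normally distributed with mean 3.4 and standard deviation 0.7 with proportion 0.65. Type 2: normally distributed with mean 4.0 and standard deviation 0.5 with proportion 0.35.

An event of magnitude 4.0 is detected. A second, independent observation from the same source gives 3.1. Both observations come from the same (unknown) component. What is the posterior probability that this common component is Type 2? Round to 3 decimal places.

By Bayes' theorem, P(k | x) = π_k f_k(x) / Σ_j π_j f_j(x).
Since both observations come from the same component, the likelihood for component k is f_k(x₁)·f_k(x₂).
  L_1 = [0.394707] × [0.51991] = 0.205212
  L_2 = [0.797885] × [0.1579] = 0.125986
Weight by the priors:
  π_1·L_1 = 0.65 × 0.205212 = 0.133388
  π_2·L_2 = 0.35 × 0.125986 = 0.0440952
Marginal: 0.133388 + 0.0440952 = 0.177483
Responsibility of Type 2: 0.0440952 / 0.177483 ≈ 0.248

0.248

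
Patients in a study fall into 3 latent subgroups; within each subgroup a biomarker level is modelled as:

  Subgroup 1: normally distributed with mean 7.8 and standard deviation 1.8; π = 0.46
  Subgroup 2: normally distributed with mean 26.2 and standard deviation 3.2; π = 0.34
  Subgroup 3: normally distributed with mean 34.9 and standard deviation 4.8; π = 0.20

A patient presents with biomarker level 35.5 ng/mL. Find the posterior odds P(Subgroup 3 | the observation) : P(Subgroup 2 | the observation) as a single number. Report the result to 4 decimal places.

Since P(k|x) ∝ w_k f_k(x), the posterior odds are w_i f_i(x) / (w_j f_j(x)).
Evaluate each component's likelihood at the observed value:
  f_1 = 8.34226e-53
  f_2 = 0.00182672
  f_3 = 0.0824662
Odds = (0.20/0.34) × (0.0824662/0.00182672) = 0.588235 × 45.1444 ≈ 26.5555

26.5555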